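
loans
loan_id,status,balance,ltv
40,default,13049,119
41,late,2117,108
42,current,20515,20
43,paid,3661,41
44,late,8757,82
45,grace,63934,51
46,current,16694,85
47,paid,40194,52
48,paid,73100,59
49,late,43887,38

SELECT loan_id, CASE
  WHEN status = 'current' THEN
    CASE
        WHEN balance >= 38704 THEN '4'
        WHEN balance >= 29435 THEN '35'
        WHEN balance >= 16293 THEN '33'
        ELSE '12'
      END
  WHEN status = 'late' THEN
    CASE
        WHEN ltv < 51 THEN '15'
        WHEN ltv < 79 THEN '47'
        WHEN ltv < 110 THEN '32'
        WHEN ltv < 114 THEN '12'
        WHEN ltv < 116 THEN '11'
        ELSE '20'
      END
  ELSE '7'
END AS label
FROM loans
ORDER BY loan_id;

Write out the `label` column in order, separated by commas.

7, 32, 33, 7, 32, 7, 33, 7, 7, 15

loan_id=40: status='default' → outer ELSE → 7
loan_id=41: status='late' → inner[ltv < 110] → 32
loan_id=42: status='current' → inner[balance >= 16293] → 33
loan_id=43: status='paid' → outer ELSE → 7
loan_id=44: status='late' → inner[ltv < 110] → 32
loan_id=45: status='grace' → outer ELSE → 7
loan_id=46: status='current' → inner[balance >= 16293] → 33
loan_id=47: status='paid' → outer ELSE → 7
loan_id=48: status='paid' → outer ELSE → 7
loan_id=49: status='late' → inner[ltv < 51] → 15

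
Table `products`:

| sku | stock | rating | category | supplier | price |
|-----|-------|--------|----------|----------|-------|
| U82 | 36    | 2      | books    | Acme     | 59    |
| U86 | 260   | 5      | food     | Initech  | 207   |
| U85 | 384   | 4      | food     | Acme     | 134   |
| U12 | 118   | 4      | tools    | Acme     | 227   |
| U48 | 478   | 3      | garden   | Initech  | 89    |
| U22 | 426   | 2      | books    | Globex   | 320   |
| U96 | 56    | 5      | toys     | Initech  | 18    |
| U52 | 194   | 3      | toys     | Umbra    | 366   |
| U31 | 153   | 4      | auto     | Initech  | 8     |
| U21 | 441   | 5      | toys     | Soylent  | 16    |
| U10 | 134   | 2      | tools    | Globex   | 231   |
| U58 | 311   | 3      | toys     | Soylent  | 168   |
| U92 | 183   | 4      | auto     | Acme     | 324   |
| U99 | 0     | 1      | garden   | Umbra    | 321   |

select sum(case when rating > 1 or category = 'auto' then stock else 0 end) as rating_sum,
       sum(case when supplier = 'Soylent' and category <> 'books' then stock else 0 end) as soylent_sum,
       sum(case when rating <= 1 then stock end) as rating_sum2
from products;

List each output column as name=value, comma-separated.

rating_sum=3174, soylent_sum=752, rating_sum2=0

[rating_sum: rating > 1 or category = 'auto']
sku=U82: ✓ → 36
sku=U86: ✓ → 260
sku=U85: ✓ → 384
sku=U12: ✓ → 118
sku=U48: ✓ → 478
sku=U22: ✓ → 426
sku=U96: ✓ → 56
sku=U52: ✓ → 194
sku=U31: ✓ → 153
sku=U21: ✓ → 441
sku=U10: ✓ → 134
sku=U58: ✓ → 311
sku=U92: ✓ → 183
sku=U99: ✗
rating_sum = 36 + 260 + 384 + 118 + 478 + 426 + 56 + 194 + 153 + 441 + 134 + 311 + 183 = 3174
—
[soylent_sum: supplier = 'Soylent' and category <> 'books']
sku=U82: ✗
sku=U86: ✗
sku=U85: ✗
sku=U12: ✗
sku=U48: ✗
sku=U22: ✗
sku=U96: ✗
sku=U52: ✗
sku=U31: ✗
sku=U21: ✓ → 441
sku=U10: ✗
sku=U58: ✓ → 311
sku=U92: ✗
sku=U99: ✗
soylent_sum = 441 + 311 = 752
—
[rating_sum2: rating <= 1]
sku=U82: ✗
sku=U86: ✗
sku=U85: ✗
sku=U12: ✗
sku=U48: ✗
sku=U22: ✗
sku=U96: ✗
sku=U52: ✗
sku=U31: ✗
sku=U21: ✗
sku=U10: ✗
sku=U58: ✗
sku=U92: ✗
sku=U99: ✓ → 0
rating_sum2 = 0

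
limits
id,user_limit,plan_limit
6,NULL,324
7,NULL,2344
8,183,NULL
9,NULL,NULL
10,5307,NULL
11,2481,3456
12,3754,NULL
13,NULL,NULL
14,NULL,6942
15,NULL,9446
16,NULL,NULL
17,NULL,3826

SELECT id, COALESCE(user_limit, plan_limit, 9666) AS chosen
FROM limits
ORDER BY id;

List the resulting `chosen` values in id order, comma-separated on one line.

324, 2344, 183, 9666, 5307, 2481, 3754, 9666, 6942, 9446, 9666, 3826

id=6: user_limit=NULL, plan_limit=324 → 324
id=7: user_limit=NULL, plan_limit=2344 → 2344
id=8: user_limit=183 → 183
id=9: user_limit=NULL, plan_limit=NULL, → literal 9666 → 9666
id=10: user_limit=5307 → 5307
id=11: user_limit=2481 → 2481
id=12: user_limit=3754 → 3754
id=13: user_limit=NULL, plan_limit=NULL, → literal 9666 → 9666
id=14: user_limit=NULL, plan_limit=6942 → 6942
id=15: user_limit=NULL, plan_limit=9446 → 9446
id=16: user_limit=NULL, plan_limit=NULL, → literal 9666 → 9666
id=17: user_limit=NULL, plan_limit=3826 → 3826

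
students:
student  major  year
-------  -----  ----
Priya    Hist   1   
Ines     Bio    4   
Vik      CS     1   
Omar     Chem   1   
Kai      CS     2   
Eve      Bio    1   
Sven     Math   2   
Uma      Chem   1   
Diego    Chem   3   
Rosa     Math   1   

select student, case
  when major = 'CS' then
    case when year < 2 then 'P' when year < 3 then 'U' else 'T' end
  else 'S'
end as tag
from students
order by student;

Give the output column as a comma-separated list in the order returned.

S, S, S, U, S, S, S, S, S, P

student=Diego: major='Chem' → outer ELSE → S
student=Eve: major='Bio' → outer ELSE → S
student=Ines: major='Bio' → outer ELSE → S
student=Kai: major='CS' → inner[year < 3] → U
student=Omar: major='Chem' → outer ELSE → S
student=Priya: major='Hist' → outer ELSE → S
student=Rosa: major='Math' → outer ELSE → S
student=Sven: major='Math' → outer ELSE → S
student=Uma: major='Chem' → outer ELSE → S
student=Vik: major='CS' → inner[year < 2] → P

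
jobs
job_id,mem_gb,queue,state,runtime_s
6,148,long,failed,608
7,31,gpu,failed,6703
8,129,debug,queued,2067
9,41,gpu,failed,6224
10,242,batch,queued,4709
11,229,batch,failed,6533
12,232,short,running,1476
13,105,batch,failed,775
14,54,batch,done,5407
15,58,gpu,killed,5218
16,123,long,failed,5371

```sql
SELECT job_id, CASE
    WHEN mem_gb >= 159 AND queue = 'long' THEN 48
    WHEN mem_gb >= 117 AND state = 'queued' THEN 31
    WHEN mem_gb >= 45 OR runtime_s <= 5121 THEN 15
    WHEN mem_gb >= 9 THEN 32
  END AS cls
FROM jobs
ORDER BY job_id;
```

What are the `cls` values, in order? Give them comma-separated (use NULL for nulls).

job_id=6: mem_gb >= 45 OR runtime_s <= 5121 → 15
job_id=7: mem_gb >= 9 → 32
job_id=8: mem_gb >= 117 AND state = 'queued' → 31
job_id=9: mem_gb >= 9 → 32
job_id=10: mem_gb >= 117 AND state = 'queued' → 31
job_id=11: mem_gb >= 45 OR runtime_s <= 5121 → 15
job_id=12: mem_gb >= 45 OR runtime_s <= 5121 → 15
job_id=13: mem_gb >= 45 OR runtime_s <= 5121 → 15
job_id=14: mem_gb >= 45 OR runtime_s <= 5121 → 15
job_id=15: mem_gb >= 45 OR runtime_s <= 5121 → 15
job_id=16: mem_gb >= 45 OR runtime_s <= 5121 → 15

15, 32, 31, 32, 31, 15, 15, 15, 15, 15, 15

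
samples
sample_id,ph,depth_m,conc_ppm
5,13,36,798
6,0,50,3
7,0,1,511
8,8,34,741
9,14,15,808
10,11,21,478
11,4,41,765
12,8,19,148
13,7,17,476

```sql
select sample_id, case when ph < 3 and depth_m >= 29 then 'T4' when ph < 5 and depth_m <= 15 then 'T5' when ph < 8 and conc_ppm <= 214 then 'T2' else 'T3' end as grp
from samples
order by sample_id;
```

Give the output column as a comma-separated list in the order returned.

sample_id=5: ELSE → T3
sample_id=6: ph < 3 and depth_m >= 29 → T4
sample_id=7: ph < 5 and depth_m <= 15 → T5
sample_id=8: ELSE → T3
sample_id=9: ELSE → T3
sample_id=10: ELSE → T3
sample_id=11: ELSE → T3
sample_id=12: ELSE → T3
sample_id=13: ELSE → T3

T3, T4, T5, T3, T3, T3, T3, T3, T3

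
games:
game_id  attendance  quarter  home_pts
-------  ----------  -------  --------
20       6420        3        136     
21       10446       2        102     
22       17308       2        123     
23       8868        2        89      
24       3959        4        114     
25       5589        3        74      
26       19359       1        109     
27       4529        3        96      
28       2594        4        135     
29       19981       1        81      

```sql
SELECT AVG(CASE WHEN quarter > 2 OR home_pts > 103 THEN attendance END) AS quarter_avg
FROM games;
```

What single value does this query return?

game_id=20: ✓ → 6420
game_id=21: ✗
game_id=22: ✓ → 17308
game_id=23: ✗
game_id=24: ✓ → 3959
game_id=25: ✓ → 5589
game_id=26: ✓ → 19359
game_id=27: ✓ → 4529
game_id=28: ✓ → 2594
game_id=29: ✗
quarter_avg = (6420 + 17308 + 3959 + 5589 + 19359 + 4529 + 2594) / 7 = 8536.8571428571

8536.8571428571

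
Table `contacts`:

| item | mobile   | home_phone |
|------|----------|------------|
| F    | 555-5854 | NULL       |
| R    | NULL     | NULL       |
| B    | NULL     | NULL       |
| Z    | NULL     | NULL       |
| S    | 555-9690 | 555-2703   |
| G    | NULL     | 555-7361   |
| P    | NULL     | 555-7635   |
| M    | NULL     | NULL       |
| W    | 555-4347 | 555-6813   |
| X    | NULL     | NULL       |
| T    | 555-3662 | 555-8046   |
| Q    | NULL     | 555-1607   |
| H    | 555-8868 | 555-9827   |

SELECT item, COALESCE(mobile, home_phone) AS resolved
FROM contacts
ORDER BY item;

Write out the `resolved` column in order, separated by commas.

NULL, 555-5854, 555-7361, 555-8868, NULL, 555-7635, 555-1607, NULL, 555-9690, 555-3662, 555-4347, NULL, NULL

item=B: mobile=NULL, home_phone=NULL (all NULL) → NULL
item=F: mobile=555-5854 → 555-5854
item=G: mobile=NULL, home_phone=555-7361 → 555-7361
item=H: mobile=555-8868 → 555-8868
item=M: mobile=NULL, home_phone=NULL (all NULL) → NULL
item=P: mobile=NULL, home_phone=555-7635 → 555-7635
item=Q: mobile=NULL, home_phone=555-1607 → 555-1607
item=R: mobile=NULL, home_phone=NULL (all NULL) → NULL
item=S: mobile=555-9690 → 555-9690
item=T: mobile=555-3662 → 555-3662
item=W: mobile=555-4347 → 555-4347
item=X: mobile=NULL, home_phone=NULL (all NULL) → NULL
item=Z: mobile=NULL, home_phone=NULL (all NULL) → NULL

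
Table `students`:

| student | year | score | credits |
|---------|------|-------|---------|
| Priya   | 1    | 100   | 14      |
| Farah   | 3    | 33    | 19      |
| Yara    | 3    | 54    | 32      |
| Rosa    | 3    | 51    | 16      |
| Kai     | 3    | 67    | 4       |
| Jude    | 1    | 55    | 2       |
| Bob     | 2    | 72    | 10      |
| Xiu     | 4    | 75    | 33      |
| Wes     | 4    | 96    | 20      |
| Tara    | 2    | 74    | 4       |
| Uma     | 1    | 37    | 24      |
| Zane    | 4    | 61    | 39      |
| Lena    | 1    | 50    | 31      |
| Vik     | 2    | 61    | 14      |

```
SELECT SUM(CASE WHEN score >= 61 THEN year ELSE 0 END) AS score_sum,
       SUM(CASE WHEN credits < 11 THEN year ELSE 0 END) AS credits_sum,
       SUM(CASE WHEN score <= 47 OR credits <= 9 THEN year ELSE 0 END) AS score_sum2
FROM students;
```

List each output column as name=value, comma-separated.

score_sum=22, credits_sum=8, score_sum2=10

[score_sum: score >= 61]
student=Priya: ✓ → 1
student=Farah: ✗
student=Yara: ✗
student=Rosa: ✗
student=Kai: ✓ → 3
student=Jude: ✗
student=Bob: ✓ → 2
student=Xiu: ✓ → 4
student=Wes: ✓ → 4
student=Tara: ✓ → 2
student=Uma: ✗
student=Zane: ✓ → 4
student=Lena: ✗
student=Vik: ✓ → 2
score_sum = 1 + 3 + 2 + 4 + 4 + 2 + 4 + 2 = 22
—
[credits_sum: credits < 11]
student=Priya: ✗
student=Farah: ✗
student=Yara: ✗
student=Rosa: ✗
student=Kai: ✓ → 3
student=Jude: ✓ → 1
student=Bob: ✓ → 2
student=Xiu: ✗
student=Wes: ✗
student=Tara: ✓ → 2
student=Uma: ✗
student=Zane: ✗
student=Lena: ✗
student=Vik: ✗
credits_sum = 3 + 1 + 2 + 2 = 8
—
[score_sum2: score <= 47 OR credits <= 9]
student=Priya: ✗
student=Farah: ✓ → 3
student=Yara: ✗
student=Rosa: ✗
student=Kai: ✓ → 3
student=Jude: ✓ → 1
student=Bob: ✗
student=Xiu: ✗
student=Wes: ✗
student=Tara: ✓ → 2
student=Uma: ✓ → 1
student=Zane: ✗
student=Lena: ✗
student=Vik: ✗
score_sum2 = 3 + 3 + 1 + 2 + 1 = 10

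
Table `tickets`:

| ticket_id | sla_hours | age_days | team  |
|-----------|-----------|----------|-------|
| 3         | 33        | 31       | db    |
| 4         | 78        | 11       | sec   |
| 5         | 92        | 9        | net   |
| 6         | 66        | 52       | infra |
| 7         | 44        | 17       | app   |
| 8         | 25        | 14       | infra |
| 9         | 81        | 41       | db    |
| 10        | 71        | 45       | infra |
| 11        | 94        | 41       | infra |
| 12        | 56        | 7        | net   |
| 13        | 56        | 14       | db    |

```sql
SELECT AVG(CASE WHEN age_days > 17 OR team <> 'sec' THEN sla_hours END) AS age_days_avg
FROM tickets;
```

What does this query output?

ticket_id=3: ✓ → 33
ticket_id=4: ✗
ticket_id=5: ✓ → 92
ticket_id=6: ✓ → 66
ticket_id=7: ✓ → 44
ticket_id=8: ✓ → 25
ticket_id=9: ✓ → 81
ticket_id=10: ✓ → 71
ticket_id=11: ✓ → 94
ticket_id=12: ✓ → 56
ticket_id=13: ✓ → 56
age_days_avg = (33 + 92 + 66 + 44 + 25 + 81 + 71 + 94 + 56 + 56) / 10 = 61.8

61.8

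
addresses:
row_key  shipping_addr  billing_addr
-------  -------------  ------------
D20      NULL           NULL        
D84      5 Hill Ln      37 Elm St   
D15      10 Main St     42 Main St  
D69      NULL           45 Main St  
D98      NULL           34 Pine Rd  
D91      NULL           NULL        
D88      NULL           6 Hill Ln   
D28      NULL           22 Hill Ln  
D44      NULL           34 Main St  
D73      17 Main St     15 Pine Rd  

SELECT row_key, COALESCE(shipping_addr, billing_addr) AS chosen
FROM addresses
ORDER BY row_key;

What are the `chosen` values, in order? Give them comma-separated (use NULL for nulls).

10 Main St, NULL, 22 Hill Ln, 34 Main St, 45 Main St, 17 Main St, 5 Hill Ln, 6 Hill Ln, NULL, 34 Pine Rd

row_key=D15: shipping_addr=10 Main St → 10 Main St
row_key=D20: shipping_addr=NULL, billing_addr=NULL (all NULL) → NULL
row_key=D28: shipping_addr=NULL, billing_addr=22 Hill Ln → 22 Hill Ln
row_key=D44: shipping_addr=NULL, billing_addr=34 Main St → 34 Main St
row_key=D69: shipping_addr=NULL, billing_addr=45 Main St → 45 Main St
row_key=D73: shipping_addr=17 Main St → 17 Main St
row_key=D84: shipping_addr=5 Hill Ln → 5 Hill Ln
row_key=D88: shipping_addr=NULL, billing_addr=6 Hill Ln → 6 Hill Ln
row_key=D91: shipping_addr=NULL, billing_addr=NULL (all NULL) → NULL
row_key=D98: shipping_addr=NULL, billing_addr=34 Pine Rd → 34 Pine Rd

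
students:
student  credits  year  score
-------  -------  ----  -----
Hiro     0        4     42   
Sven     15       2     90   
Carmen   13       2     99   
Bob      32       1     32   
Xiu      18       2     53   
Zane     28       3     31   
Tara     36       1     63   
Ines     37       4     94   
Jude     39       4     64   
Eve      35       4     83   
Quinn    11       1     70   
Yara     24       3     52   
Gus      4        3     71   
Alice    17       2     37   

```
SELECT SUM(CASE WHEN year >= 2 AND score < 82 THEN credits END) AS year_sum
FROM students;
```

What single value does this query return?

student=Hiro: ✓ → 0
student=Sven: ✗
student=Carmen: ✗
student=Bob: ✗
student=Xiu: ✓ → 18
student=Zane: ✓ → 28
student=Tara: ✗
student=Ines: ✗
student=Jude: ✓ → 39
student=Eve: ✗
student=Quinn: ✗
student=Yara: ✓ → 24
student=Gus: ✓ → 4
student=Alice: ✓ → 17
year_sum = 18 + 28 + 39 + 24 + 4 + 17 = 130

130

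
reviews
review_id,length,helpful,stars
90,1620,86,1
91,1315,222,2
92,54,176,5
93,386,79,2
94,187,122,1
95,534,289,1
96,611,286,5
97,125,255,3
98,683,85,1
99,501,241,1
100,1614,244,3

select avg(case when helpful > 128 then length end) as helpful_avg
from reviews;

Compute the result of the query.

review_id=90: ✗
review_id=91: ✓ → 1315
review_id=92: ✓ → 54
review_id=93: ✗
review_id=94: ✗
review_id=95: ✓ → 534
review_id=96: ✓ → 611
review_id=97: ✓ → 125
review_id=98: ✗
review_id=99: ✓ → 501
review_id=100: ✓ → 1614
helpful_avg = (1315 + 54 + 534 + 611 + 125 + 501 + 1614) / 7 = 679.1428571429

679.1428571429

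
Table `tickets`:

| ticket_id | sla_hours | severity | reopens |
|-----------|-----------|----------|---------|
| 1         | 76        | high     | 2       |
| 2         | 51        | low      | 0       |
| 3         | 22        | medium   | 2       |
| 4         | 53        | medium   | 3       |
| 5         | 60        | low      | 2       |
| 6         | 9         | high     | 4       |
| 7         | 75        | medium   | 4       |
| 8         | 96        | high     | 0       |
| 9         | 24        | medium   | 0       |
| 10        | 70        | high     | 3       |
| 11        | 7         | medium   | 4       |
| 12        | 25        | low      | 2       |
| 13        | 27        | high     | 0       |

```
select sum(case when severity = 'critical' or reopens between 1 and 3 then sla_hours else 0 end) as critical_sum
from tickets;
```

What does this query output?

306

ticket_id=1: ✓ → 76
ticket_id=2: ✗
ticket_id=3: ✓ → 22
ticket_id=4: ✓ → 53
ticket_id=5: ✓ → 60
ticket_id=6: ✗
ticket_id=7: ✗
ticket_id=8: ✗
ticket_id=9: ✗
ticket_id=10: ✓ → 70
ticket_id=11: ✗
ticket_id=12: ✓ → 25
ticket_id=13: ✗
critical_sum = 76 + 22 + 53 + 60 + 70 + 25 = 306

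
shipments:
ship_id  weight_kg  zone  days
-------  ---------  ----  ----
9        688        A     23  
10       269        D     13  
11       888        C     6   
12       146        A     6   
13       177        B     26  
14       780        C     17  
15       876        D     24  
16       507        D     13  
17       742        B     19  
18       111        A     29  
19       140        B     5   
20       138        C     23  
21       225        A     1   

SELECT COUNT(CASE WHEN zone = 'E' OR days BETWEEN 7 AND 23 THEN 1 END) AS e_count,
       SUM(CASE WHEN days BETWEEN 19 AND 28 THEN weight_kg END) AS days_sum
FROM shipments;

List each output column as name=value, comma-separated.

[e_count: zone = 'E' OR days BETWEEN 7 AND 23]
ship_id=9: ✓ → 1
ship_id=10: ✓ → 1
ship_id=11: ✗
ship_id=12: ✗
ship_id=13: ✗
ship_id=14: ✓ → 1
ship_id=15: ✗
ship_id=16: ✓ → 1
ship_id=17: ✓ → 1
ship_id=18: ✗
ship_id=19: ✗
ship_id=20: ✓ → 1
ship_id=21: ✗
e_count = COUNT(1, 1, 1, 1, 1, 1) = 6
—
[days_sum: days BETWEEN 19 AND 28]
ship_id=9: ✓ → 688
ship_id=10: ✗
ship_id=11: ✗
ship_id=12: ✗
ship_id=13: ✓ → 177
ship_id=14: ✗
ship_id=15: ✓ → 876
ship_id=16: ✗
ship_id=17: ✓ → 742
ship_id=18: ✗
ship_id=19: ✗
ship_id=20: ✓ → 138
ship_id=21: ✗
days_sum = 688 + 177 + 876 + 742 + 138 = 2621

e_count=6, days_sum=2621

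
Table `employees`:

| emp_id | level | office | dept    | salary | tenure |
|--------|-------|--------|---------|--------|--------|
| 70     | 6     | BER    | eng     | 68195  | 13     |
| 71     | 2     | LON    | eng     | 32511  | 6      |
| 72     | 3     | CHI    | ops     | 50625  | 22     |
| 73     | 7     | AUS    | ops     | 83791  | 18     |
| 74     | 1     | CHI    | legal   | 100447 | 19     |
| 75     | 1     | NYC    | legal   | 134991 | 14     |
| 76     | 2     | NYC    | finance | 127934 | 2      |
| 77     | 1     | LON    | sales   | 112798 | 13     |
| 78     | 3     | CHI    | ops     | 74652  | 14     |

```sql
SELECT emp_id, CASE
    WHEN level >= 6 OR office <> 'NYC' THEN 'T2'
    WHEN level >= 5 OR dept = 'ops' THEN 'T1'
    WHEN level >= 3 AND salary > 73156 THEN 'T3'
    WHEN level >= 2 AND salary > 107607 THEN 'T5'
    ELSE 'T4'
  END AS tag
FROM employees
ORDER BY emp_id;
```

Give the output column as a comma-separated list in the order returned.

T2, T2, T2, T2, T2, T4, T5, T2, T2

emp_id=70: level >= 6 OR office <> 'NYC' → T2
emp_id=71: level >= 6 OR office <> 'NYC' → T2
emp_id=72: level >= 6 OR office <> 'NYC' → T2
emp_id=73: level >= 6 OR office <> 'NYC' → T2
emp_id=74: level >= 6 OR office <> 'NYC' → T2
emp_id=75: ELSE → T4
emp_id=76: level >= 2 AND salary > 107607 → T5
emp_id=77: level >= 6 OR office <> 'NYC' → T2
emp_id=78: level >= 6 OR office <> 'NYC' → T2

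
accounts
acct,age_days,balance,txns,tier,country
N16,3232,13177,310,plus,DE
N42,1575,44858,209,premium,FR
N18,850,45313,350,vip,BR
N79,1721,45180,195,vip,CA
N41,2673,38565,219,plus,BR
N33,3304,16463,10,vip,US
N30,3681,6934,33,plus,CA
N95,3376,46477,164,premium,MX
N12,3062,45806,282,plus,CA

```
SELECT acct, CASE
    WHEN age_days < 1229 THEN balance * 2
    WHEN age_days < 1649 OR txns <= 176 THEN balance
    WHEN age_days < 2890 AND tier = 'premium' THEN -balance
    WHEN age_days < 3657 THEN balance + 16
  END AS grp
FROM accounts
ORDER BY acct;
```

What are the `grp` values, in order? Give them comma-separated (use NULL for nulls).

45822, 13193, 90626, 6934, 16463, 38581, 44858, 45196, 46477

acct=N12: age_days < 3657 → 45822
acct=N16: age_days < 3657 → 13193
acct=N18: age_days < 1229 → 90626
acct=N30: age_days < 1649 OR txns <= 176 → 6934
acct=N33: age_days < 1649 OR txns <= 176 → 16463
acct=N41: age_days < 3657 → 38581
acct=N42: age_days < 1649 OR txns <= 176 → 44858
acct=N79: age_days < 3657 → 45196
acct=N95: age_days < 1649 OR txns <= 176 → 46477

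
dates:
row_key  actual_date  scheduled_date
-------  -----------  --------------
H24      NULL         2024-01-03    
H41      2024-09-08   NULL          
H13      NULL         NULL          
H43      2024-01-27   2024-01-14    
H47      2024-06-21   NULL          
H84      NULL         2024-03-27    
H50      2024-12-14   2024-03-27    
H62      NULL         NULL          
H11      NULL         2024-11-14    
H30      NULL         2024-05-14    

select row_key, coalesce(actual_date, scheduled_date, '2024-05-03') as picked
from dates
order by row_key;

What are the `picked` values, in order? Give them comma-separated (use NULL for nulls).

row_key=H11: actual_date=NULL, scheduled_date=2024-11-14 → 2024-11-14
row_key=H13: actual_date=NULL, scheduled_date=NULL, → literal 2024-05-03 → 2024-05-03
row_key=H24: actual_date=NULL, scheduled_date=2024-01-03 → 2024-01-03
row_key=H30: actual_date=NULL, scheduled_date=2024-05-14 → 2024-05-14
row_key=H41: actual_date=2024-09-08 → 2024-09-08
row_key=H43: actual_date=2024-01-27 → 2024-01-27
row_key=H47: actual_date=2024-06-21 → 2024-06-21
row_key=H50: actual_date=2024-12-14 → 2024-12-14
row_key=H62: actual_date=NULL, scheduled_date=NULL, → literal 2024-05-03 → 2024-05-03
row_key=H84: actual_date=NULL, scheduled_date=2024-03-27 → 2024-03-27

2024-11-14, 2024-05-03, 2024-01-03, 2024-05-14, 2024-09-08, 2024-01-27, 2024-06-21, 2024-12-14, 2024-05-03, 2024-03-27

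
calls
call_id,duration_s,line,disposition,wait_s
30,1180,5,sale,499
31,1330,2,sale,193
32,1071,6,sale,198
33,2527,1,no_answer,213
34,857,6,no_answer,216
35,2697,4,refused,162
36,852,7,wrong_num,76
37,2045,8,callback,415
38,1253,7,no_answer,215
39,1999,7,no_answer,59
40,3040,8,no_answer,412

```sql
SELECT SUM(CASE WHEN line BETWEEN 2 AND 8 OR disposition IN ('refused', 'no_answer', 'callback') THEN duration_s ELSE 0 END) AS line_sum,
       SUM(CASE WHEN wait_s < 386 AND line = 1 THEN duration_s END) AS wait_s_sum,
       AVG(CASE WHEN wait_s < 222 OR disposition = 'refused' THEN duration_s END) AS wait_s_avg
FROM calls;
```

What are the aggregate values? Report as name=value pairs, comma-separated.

line_sum=18851, wait_s_sum=2527, wait_s_avg=1573.25

[line_sum: line BETWEEN 2 AND 8 OR disposition IN ('refused', 'no_answer', 'callback')]
call_id=30: ✓ → 1180
call_id=31: ✓ → 1330
call_id=32: ✓ → 1071
call_id=33: ✓ → 2527
call_id=34: ✓ → 857
call_id=35: ✓ → 2697
call_id=36: ✓ → 852
call_id=37: ✓ → 2045
call_id=38: ✓ → 1253
call_id=39: ✓ → 1999
call_id=40: ✓ → 3040
line_sum = 1180 + 1330 + 1071 + 2527 + 857 + 2697 + 852 + 2045 + 1253 + 1999 + 3040 = 18851
—
[wait_s_sum: wait_s < 386 AND line = 1]
call_id=30: ✗
call_id=31: ✗
call_id=32: ✗
call_id=33: ✓ → 2527
call_id=34: ✗
call_id=35: ✗
call_id=36: ✗
call_id=37: ✗
call_id=38: ✗
call_id=39: ✗
call_id=40: ✗
wait_s_sum = 2527
—
[wait_s_avg: wait_s < 222 OR disposition = 'refused']
call_id=30: ✗
call_id=31: ✓ → 1330
call_id=32: ✓ → 1071
call_id=33: ✓ → 2527
call_id=34: ✓ → 857
call_id=35: ✓ → 2697
call_id=36: ✓ → 852
call_id=37: ✗
call_id=38: ✓ → 1253
call_id=39: ✓ → 1999
call_id=40: ✗
wait_s_avg = (1330 + 1071 + 2527 + 857 + 2697 + 852 + 1253 + 1999) / 8 = 1573.25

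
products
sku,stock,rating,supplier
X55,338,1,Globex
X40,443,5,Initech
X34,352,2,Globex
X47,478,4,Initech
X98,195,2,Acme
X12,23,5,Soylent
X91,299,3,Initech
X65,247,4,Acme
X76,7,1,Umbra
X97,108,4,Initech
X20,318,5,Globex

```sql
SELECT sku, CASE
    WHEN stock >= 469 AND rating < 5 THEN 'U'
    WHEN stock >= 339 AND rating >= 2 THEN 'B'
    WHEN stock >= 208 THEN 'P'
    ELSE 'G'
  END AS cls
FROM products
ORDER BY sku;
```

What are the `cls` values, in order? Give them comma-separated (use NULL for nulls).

G, P, B, B, U, P, P, G, P, G, G

sku=X12: ELSE → G
sku=X20: stock >= 208 → P
sku=X34: stock >= 339 AND rating >= 2 → B
sku=X40: stock >= 339 AND rating >= 2 → B
sku=X47: stock >= 469 AND rating < 5 → U
sku=X55: stock >= 208 → P
sku=X65: stock >= 208 → P
sku=X76: ELSE → G
sku=X91: stock >= 208 → P
sku=X97: ELSE → G
sku=X98: ELSE → G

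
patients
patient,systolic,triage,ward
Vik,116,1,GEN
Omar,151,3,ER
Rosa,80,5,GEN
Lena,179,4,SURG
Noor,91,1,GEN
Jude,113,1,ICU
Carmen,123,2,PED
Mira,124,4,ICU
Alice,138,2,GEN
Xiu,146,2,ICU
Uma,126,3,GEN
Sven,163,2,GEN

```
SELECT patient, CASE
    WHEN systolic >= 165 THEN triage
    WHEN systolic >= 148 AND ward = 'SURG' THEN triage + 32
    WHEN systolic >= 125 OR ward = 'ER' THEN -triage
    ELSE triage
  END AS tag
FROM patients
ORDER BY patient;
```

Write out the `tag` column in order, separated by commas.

patient=Alice: systolic >= 125 OR ward = 'ER' → -2
patient=Carmen: ELSE → 2
patient=Jude: ELSE → 1
patient=Lena: systolic >= 165 → 4
patient=Mira: ELSE → 4
patient=Noor: ELSE → 1
patient=Omar: systolic >= 125 OR ward = 'ER' → -3
patient=Rosa: ELSE → 5
patient=Sven: systolic >= 125 OR ward = 'ER' → -2
patient=Uma: systolic >= 125 OR ward = 'ER' → -3
patient=Vik: ELSE → 1
patient=Xiu: systolic >= 125 OR ward = 'ER' → -2

-2, 2, 1, 4, 4, 1, -3, 5, -2, -3, 1, -2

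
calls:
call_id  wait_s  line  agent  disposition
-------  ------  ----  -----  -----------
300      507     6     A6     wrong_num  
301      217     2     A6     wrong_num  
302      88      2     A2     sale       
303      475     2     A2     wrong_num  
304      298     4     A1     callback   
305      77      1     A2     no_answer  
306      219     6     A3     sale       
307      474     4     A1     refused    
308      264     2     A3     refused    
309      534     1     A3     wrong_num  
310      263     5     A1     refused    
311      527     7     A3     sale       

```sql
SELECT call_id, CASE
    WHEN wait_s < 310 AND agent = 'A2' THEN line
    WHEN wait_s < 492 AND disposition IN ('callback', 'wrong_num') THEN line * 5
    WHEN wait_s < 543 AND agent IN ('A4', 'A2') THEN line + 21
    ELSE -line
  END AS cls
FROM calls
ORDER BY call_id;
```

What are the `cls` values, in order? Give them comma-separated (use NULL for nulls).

call_id=300: ELSE → -6
call_id=301: wait_s < 492 AND disposition IN ('callback', 'wrong_num') → 10
call_id=302: wait_s < 310 AND agent = 'A2' → 2
call_id=303: wait_s < 492 AND disposition IN ('callback', 'wrong_num') → 10
call_id=304: wait_s < 492 AND disposition IN ('callback', 'wrong_num') → 20
call_id=305: wait_s < 310 AND agent = 'A2' → 1
call_id=306: ELSE → -6
call_id=307: ELSE → -4
call_id=308: ELSE → -2
call_id=309: ELSE → -1
call_id=310: ELSE → -5
call_id=311: ELSE → -7

-6, 10, 2, 10, 20, 1, -6, -4, -2, -1, -5, -7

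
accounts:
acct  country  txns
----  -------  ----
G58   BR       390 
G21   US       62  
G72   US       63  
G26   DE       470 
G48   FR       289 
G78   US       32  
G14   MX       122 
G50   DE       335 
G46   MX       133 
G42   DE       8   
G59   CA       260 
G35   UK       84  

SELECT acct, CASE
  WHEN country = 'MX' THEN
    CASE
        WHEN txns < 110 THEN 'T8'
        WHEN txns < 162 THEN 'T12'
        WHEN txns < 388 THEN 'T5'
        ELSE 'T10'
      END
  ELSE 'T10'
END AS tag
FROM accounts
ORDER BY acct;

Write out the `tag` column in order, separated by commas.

acct=G14: country='MX' → inner[txns < 162] → T12
acct=G21: country='US' → outer ELSE → T10
acct=G26: country='DE' → outer ELSE → T10
acct=G35: country='UK' → outer ELSE → T10
acct=G42: country='DE' → outer ELSE → T10
acct=G46: country='MX' → inner[txns < 162] → T12
acct=G48: country='FR' → outer ELSE → T10
acct=G50: country='DE' → outer ELSE → T10
acct=G58: country='BR' → outer ELSE → T10
acct=G59: country='CA' → outer ELSE → T10
acct=G72: country='US' → outer ELSE → T10
acct=G78: country='US' → outer ELSE → T10

T12, T10, T10, T10, T10, T12, T10, T10, T10, T10, T10, T10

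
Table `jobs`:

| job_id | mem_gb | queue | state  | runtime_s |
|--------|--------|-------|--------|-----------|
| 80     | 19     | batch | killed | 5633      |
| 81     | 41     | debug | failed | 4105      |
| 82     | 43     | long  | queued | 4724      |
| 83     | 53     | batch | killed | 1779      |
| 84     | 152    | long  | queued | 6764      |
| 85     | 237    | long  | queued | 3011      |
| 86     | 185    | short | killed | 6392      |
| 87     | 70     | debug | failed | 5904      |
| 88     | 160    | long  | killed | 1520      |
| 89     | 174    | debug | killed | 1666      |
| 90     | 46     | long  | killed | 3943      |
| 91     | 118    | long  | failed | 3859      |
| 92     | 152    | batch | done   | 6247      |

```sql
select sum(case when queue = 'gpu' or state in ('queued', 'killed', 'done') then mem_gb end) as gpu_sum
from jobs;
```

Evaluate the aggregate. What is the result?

job_id=80: ✓ → 19
job_id=81: ✗
job_id=82: ✓ → 43
job_id=83: ✓ → 53
job_id=84: ✓ → 152
job_id=85: ✓ → 237
job_id=86: ✓ → 185
job_id=87: ✗
job_id=88: ✓ → 160
job_id=89: ✓ → 174
job_id=90: ✓ → 46
job_id=91: ✗
job_id=92: ✓ → 152
gpu_sum = 19 + 43 + 53 + 152 + 237 + 185 + 160 + 174 + 46 + 152 = 1221

1221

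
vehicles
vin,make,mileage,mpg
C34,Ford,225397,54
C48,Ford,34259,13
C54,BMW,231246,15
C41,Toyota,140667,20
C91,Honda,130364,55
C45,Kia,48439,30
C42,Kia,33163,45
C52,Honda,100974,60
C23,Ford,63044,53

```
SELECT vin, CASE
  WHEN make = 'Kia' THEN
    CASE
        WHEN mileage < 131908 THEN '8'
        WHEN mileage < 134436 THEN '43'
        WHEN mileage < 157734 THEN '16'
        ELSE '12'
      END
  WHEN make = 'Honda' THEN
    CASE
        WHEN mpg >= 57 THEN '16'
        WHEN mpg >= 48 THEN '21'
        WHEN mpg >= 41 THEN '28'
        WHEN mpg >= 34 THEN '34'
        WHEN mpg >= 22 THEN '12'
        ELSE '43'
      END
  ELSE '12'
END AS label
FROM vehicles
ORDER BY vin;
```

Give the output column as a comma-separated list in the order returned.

12, 12, 12, 8, 8, 12, 16, 12, 21

vin=C23: make='Ford' → outer ELSE → 12
vin=C34: make='Ford' → outer ELSE → 12
vin=C41: make='Toyota' → outer ELSE → 12
vin=C42: make='Kia' → inner[mileage < 131908] → 8
vin=C45: make='Kia' → inner[mileage < 131908] → 8
vin=C48: make='Ford' → outer ELSE → 12
vin=C52: make='Honda' → inner[mpg >= 57] → 16
vin=C54: make='BMW' → outer ELSE → 12
vin=C91: make='Honda' → inner[mpg >= 48] → 21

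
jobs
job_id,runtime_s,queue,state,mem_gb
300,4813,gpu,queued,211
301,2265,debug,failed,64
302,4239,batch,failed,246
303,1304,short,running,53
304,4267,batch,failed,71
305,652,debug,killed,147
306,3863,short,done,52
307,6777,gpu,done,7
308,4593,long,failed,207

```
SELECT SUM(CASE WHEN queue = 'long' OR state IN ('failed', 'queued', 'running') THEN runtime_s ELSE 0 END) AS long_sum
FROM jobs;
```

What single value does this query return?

job_id=300: ✓ → 4813
job_id=301: ✓ → 2265
job_id=302: ✓ → 4239
job_id=303: ✓ → 1304
job_id=304: ✓ → 4267
job_id=305: ✗
job_id=306: ✗
job_id=307: ✗
job_id=308: ✓ → 4593
long_sum = 4813 + 2265 + 4239 + 1304 + 4267 + 4593 = 21481

21481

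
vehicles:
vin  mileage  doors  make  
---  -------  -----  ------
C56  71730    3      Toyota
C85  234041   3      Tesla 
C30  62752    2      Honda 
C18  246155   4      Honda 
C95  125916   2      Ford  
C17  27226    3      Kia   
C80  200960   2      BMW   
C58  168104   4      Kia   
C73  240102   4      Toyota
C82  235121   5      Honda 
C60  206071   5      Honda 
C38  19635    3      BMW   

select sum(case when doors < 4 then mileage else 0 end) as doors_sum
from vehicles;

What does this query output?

742260

vin=C56: ✓ → 71730
vin=C85: ✓ → 234041
vin=C30: ✓ → 62752
vin=C18: ✗
vin=C95: ✓ → 125916
vin=C17: ✓ → 27226
vin=C80: ✓ → 200960
vin=C58: ✗
vin=C73: ✗
vin=C82: ✗
vin=C60: ✗
vin=C38: ✓ → 19635
doors_sum = 71730 + 234041 + 62752 + 125916 + 27226 + 200960 + 19635 = 742260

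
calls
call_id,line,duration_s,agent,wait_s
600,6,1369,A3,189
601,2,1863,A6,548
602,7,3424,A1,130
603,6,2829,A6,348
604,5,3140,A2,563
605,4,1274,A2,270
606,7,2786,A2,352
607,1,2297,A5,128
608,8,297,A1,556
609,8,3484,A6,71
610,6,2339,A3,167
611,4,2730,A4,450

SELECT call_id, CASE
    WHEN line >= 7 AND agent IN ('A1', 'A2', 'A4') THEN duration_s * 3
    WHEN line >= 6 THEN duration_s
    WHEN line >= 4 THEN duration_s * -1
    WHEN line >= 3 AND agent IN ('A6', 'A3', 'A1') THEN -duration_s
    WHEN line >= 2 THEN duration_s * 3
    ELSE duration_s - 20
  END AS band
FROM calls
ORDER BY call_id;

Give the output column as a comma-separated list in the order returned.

call_id=600: line >= 6 → 1369
call_id=601: line >= 2 → 5589
call_id=602: line >= 7 AND agent IN ('A1', 'A2', 'A4') → 10272
call_id=603: line >= 6 → 2829
call_id=604: line >= 4 → -3140
call_id=605: line >= 4 → -1274
call_id=606: line >= 7 AND agent IN ('A1', 'A2', 'A4') → 8358
call_id=607: ELSE → 2277
call_id=608: line >= 7 AND agent IN ('A1', 'A2', 'A4') → 891
call_id=609: line >= 6 → 3484
call_id=610: line >= 6 → 2339
call_id=611: line >= 4 → -2730

1369, 5589, 10272, 2829, -3140, -1274, 8358, 2277, 891, 3484, 2339, -2730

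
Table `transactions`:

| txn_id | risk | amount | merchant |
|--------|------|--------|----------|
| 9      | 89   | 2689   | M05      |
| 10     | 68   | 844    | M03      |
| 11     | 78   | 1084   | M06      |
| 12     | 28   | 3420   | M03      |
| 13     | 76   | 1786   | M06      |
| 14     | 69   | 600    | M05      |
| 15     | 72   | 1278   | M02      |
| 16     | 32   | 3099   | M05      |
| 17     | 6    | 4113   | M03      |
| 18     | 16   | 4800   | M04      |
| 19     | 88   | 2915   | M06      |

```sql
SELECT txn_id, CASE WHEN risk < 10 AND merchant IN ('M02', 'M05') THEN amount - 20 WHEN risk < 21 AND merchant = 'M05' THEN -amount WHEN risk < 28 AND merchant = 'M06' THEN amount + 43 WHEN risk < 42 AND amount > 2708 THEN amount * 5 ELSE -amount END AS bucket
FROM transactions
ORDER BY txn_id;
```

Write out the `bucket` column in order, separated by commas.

txn_id=9: ELSE → -2689
txn_id=10: ELSE → -844
txn_id=11: ELSE → -1084
txn_id=12: risk < 42 AND amount > 2708 → 17100
txn_id=13: ELSE → -1786
txn_id=14: ELSE → -600
txn_id=15: ELSE → -1278
txn_id=16: risk < 42 AND amount > 2708 → 15495
txn_id=17: risk < 42 AND amount > 2708 → 20565
txn_id=18: risk < 42 AND amount > 2708 → 24000
txn_id=19: ELSE → -2915

-2689, -844, -1084, 17100, -1786, -600, -1278, 15495, 20565, 24000, -2915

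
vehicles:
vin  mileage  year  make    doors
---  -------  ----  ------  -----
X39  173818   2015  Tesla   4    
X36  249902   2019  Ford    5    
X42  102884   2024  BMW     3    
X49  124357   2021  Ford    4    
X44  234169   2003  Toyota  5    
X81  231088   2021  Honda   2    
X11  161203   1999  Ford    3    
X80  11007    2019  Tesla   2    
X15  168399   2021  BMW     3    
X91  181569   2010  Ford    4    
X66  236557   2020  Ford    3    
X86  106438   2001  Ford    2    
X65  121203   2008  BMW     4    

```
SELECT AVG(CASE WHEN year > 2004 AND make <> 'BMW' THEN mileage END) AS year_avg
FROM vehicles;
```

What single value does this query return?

172614

vin=X39: ✓ → 173818
vin=X36: ✓ → 249902
vin=X42: ✗
vin=X49: ✓ → 124357
vin=X44: ✗
vin=X81: ✓ → 231088
vin=X11: ✗
vin=X80: ✓ → 11007
vin=X15: ✗
vin=X91: ✓ → 181569
vin=X66: ✓ → 236557
vin=X86: ✗
vin=X65: ✗
year_avg = (173818 + 249902 + 124357 + 231088 + 11007 + 181569 + 236557) / 7 = 172614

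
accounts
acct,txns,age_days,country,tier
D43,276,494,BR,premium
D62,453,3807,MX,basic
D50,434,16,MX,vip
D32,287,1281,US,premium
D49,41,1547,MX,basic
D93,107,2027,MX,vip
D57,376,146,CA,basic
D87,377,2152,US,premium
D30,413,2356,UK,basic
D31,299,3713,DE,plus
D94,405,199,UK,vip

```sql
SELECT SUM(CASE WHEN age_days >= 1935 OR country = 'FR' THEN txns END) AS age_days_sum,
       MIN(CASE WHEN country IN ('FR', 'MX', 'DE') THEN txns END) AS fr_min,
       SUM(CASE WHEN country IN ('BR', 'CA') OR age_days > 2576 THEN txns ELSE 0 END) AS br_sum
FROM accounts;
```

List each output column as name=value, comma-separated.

age_days_sum=1649, fr_min=41, br_sum=1404

[age_days_sum: age_days >= 1935 OR country = 'FR']
acct=D43: ✗
acct=D62: ✓ → 453
acct=D50: ✗
acct=D32: ✗
acct=D49: ✗
acct=D93: ✓ → 107
acct=D57: ✗
acct=D87: ✓ → 377
acct=D30: ✓ → 413
acct=D31: ✓ → 299
acct=D94: ✗
age_days_sum = 453 + 107 + 377 + 413 + 299 = 1649
—
[fr_min: country IN ('FR', 'MX', 'DE')]
acct=D43: ✗
acct=D62: ✓ → 453
acct=D50: ✓ → 434
acct=D32: ✗
acct=D49: ✓ → 41
acct=D93: ✓ → 107
acct=D57: ✗
acct=D87: ✗
acct=D30: ✗
acct=D31: ✓ → 299
acct=D94: ✗
fr_min = MIN(453, 434, 41, 107, 299) = 41
—
[br_sum: country IN ('BR', 'CA') OR age_days > 2576]
acct=D43: ✓ → 276
acct=D62: ✓ → 453
acct=D50: ✗
acct=D32: ✗
acct=D49: ✗
acct=D93: ✗
acct=D57: ✓ → 376
acct=D87: ✗
acct=D30: ✗
acct=D31: ✓ → 299
acct=D94: ✗
br_sum = 276 + 453 + 376 + 299 = 1404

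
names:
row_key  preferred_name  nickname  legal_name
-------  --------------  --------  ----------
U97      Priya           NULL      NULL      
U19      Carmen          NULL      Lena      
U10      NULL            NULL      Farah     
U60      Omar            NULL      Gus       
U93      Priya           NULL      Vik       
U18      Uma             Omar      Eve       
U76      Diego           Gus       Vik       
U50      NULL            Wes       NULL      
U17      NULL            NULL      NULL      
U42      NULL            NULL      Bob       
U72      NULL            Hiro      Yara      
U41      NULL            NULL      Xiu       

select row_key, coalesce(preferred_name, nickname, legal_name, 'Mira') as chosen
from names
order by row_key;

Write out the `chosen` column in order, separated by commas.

Farah, Mira, Uma, Carmen, Xiu, Bob, Wes, Omar, Hiro, Diego, Priya, Priya

row_key=U10: preferred_name=NULL, nickname=NULL, legal_name=Farah → Farah
row_key=U17: preferred_name=NULL, nickname=NULL, legal_name=NULL, → literal Mira → Mira
row_key=U18: preferred_name=Uma → Uma
row_key=U19: preferred_name=Carmen → Carmen
row_key=U41: preferred_name=NULL, nickname=NULL, legal_name=Xiu → Xiu
row_key=U42: preferred_name=NULL, nickname=NULL, legal_name=Bob → Bob
row_key=U50: preferred_name=NULL, nickname=Wes → Wes
row_key=U60: preferred_name=Omar → Omar
row_key=U72: preferred_name=NULL, nickname=Hiro → Hiro
row_key=U76: preferred_name=Diego → Diego
row_key=U93: preferred_name=Priya → Priya
row_key=U97: preferred_name=Priya → Priya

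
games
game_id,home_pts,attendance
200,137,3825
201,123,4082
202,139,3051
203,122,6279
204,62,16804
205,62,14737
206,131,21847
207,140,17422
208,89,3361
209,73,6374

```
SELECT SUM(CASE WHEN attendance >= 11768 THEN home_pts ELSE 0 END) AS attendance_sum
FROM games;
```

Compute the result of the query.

game_id=200: ✗
game_id=201: ✗
game_id=202: ✗
game_id=203: ✗
game_id=204: ✓ → 62
game_id=205: ✓ → 62
game_id=206: ✓ → 131
game_id=207: ✓ → 140
game_id=208: ✗
game_id=209: ✗
attendance_sum = 62 + 62 + 131 + 140 = 395

395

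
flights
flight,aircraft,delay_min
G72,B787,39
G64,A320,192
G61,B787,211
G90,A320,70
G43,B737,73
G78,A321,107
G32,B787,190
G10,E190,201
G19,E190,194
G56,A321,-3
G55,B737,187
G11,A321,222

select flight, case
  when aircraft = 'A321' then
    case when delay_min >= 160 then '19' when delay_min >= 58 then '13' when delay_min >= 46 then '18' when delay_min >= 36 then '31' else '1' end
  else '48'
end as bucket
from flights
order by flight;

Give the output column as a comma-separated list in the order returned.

flight=G10: aircraft='E190' → outer ELSE → 48
flight=G11: aircraft='A321' → inner[delay_min >= 160] → 19
flight=G19: aircraft='E190' → outer ELSE → 48
flight=G32: aircraft='B787' → outer ELSE → 48
flight=G43: aircraft='B737' → outer ELSE → 48
flight=G55: aircraft='B737' → outer ELSE → 48
flight=G56: aircraft='A321' → inner[ELSE] → 1
flight=G61: aircraft='B787' → outer ELSE → 48
flight=G64: aircraft='A320' → outer ELSE → 48
flight=G72: aircraft='B787' → outer ELSE → 48
flight=G78: aircraft='A321' → inner[delay_min >= 58] → 13
flight=G90: aircraft='A320' → outer ELSE → 48

48, 19, 48, 48, 48, 48, 1, 48, 48, 48, 13, 48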